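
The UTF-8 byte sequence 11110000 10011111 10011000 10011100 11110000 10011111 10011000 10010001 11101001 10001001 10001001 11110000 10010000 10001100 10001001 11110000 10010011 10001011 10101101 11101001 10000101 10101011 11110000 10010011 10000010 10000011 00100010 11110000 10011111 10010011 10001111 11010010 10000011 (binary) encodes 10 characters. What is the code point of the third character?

Offset 0: leading byte 0xF0 = 11110000 → 4-byte char #1 = F0 9F 98 9C.
Offset 4: leading byte 0xF0 = 11110000 → 4-byte char #2 = F0 9F 98 91.
Offset 8: leading byte 0xE9 = 11101001 → 3-byte char #3 = E9 89 89.
Leading byte 0xE9 = 11101001 matches 1110xxxx → 3-byte sequence.
Byte 1: 0xE9 = 11101001, payload 1001 (4 bits).
Byte 2: 0x89 = 10001001 (10xxxxxx ✓), payload 001001.
Byte 3: 0x89 = 10001001 (10xxxxxx ✓), payload 001001.
Concatenate: 1001001001001001 = 0x9249 (16 bits → U+9249).

U+9249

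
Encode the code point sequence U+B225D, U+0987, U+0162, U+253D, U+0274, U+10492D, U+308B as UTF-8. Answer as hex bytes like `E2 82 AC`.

U+B225D: 4-byte form → F2 B2 89 9D.
U+0987: 3-byte form → E0 A6 87.
U+0162: 2-byte form → C5 A2.
U+253D: 3-byte form → E2 94 BD.
U+0274: 2-byte form → C9 B4.
U+10492D: 4-byte form → F4 84 A4 AD.
U+308B: 3-byte form → E3 82 8B.
Concatenated (21 bytes): F2 B2 89 9D E0 A6 87 C5 A2 E2 94 BD C9 B4 F4 84 A4 AD E3 82 8B.

F2 B2 89 9D E0 A6 87 C5 A2 E2 94 BD C9 B4 F4 84 A4 AD E3 82 8B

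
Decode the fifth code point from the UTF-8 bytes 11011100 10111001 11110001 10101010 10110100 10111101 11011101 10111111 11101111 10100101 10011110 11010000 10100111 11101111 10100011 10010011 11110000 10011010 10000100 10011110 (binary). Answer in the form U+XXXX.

U+0427

Offset 0: leading byte 0xDC = 11011100 → 2-byte char #1 = DC B9.
Offset 2: leading byte 0xF1 = 11110001 → 4-byte char #2 = F1 AA B4 BD.
Offset 6: leading byte 0xDD = 11011101 → 2-byte char #3 = DD BF.
Offset 8: leading byte 0xEF = 11101111 → 3-byte char #4 = EF A5 9E.
Offset 11: leading byte 0xD0 = 11010000 → 2-byte char #5 = D0 A7.
Leading byte 0xD0 = 11010000 matches 110xxxxx → 2-byte sequence.
Byte 1: 0xD0 = 11010000, payload 10000 (5 bits).
Byte 2: 0xA7 = 10100111 (10xxxxxx ✓), payload 100111.
Concatenate: 10000100111 = 0x427 (11 bits → U+0427).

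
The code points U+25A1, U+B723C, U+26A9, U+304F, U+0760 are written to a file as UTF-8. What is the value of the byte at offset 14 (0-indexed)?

0xA0

U+25A1 → 3-byte form E2 96 A1 at offsets 0–2.
U+B723C → 4-byte form F2 B7 88 BC at offsets 3–6.
U+26A9 → 3-byte form E2 9A A9 at offsets 7–9.
U+304F → 3-byte form E3 81 8F at offsets 10–12.
U+0760 → 2-byte form DD A0 at offsets 13–14.
Offset 14 falls in char 5's range; it's byte 2 of DD A0 = 0xA0.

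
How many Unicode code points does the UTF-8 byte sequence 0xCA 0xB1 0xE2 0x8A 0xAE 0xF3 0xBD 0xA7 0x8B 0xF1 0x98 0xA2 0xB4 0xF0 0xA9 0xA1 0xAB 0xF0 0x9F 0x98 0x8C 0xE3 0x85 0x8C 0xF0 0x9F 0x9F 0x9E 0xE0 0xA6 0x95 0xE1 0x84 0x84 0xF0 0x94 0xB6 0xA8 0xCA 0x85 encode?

12

Byte at offset 0: 0xCA = 11001010 → 2-byte char (#1). Advance 2.
Byte at offset 2: 0xE2 = 11100010 → 3-byte char (#2). Advance 3.
Byte at offset 5: 0xF3 = 11110011 → 4-byte char (#3). Advance 4.
Byte at offset 9: 0xF1 = 11110001 → 4-byte char (#4). Advance 4.
Byte at offset 13: 0xF0 = 11110000 → 4-byte char (#5). Advance 4.
Byte at offset 17: 0xF0 = 11110000 → 4-byte char (#6). Advance 4.
Byte at offset 21: 0xE3 = 11100011 → 3-byte char (#7). Advance 3.
Byte at offset 24: 0xF0 = 11110000 → 4-byte char (#8). Advance 4.
Byte at offset 28: 0xE0 = 11100000 → 3-byte char (#9). Advance 3.
Byte at offset 31: 0xE1 = 11100001 → 3-byte char (#10). Advance 3.
Byte at offset 34: 0xF0 = 11110000 → 4-byte char (#11). Advance 4.
Byte at offset 38: 0xCA = 11001010 → 2-byte char (#12). Advance 2.
Reached end at offset 40 after 12 code points.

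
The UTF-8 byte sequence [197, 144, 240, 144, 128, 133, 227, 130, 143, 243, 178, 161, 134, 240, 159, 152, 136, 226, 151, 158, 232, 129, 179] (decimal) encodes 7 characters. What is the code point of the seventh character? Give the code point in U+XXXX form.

U+8073

Offset 0: leading byte 0xC5 = 11000101 → 2-byte char #1 = C5 90.
Offset 2: leading byte 0xF0 = 11110000 → 4-byte char #2 = F0 90 80 85.
Offset 6: leading byte 0xE3 = 11100011 → 3-byte char #3 = E3 82 8F.
Offset 9: leading byte 0xF3 = 11110011 → 4-byte char #4 = F3 B2 A1 86.
Offset 13: leading byte 0xF0 = 11110000 → 4-byte char #5 = F0 9F 98 88.
Offset 17: leading byte 0xE2 = 11100010 → 3-byte char #6 = E2 97 9E.
Offset 20: leading byte 0xE8 = 11101000 → 3-byte char #7 = E8 81 B3.
Leading byte 0xE8 = 11101000 matches 1110xxxx → 3-byte sequence.
Byte 1: 0xE8 = 11101000, payload 1000 (4 bits).
Byte 2: 0x81 = 10000001 (10xxxxxx ✓), payload 000001.
Byte 3: 0xB3 = 10110011 (10xxxxxx ✓), payload 110011.
Concatenate: 1000000001110011 = 0x8073 (16 bits → U+8073).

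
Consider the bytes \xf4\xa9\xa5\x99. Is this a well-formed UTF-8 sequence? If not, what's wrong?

Leading byte 0xF4 = 11110100 → 4-byte form.
Payload = 0x129959, which exceeds U+10FFFF, the maximum Unicode code point. (Leading bytes F5–FF, or F4 followed by ≥ 0x90, are invalid.)

invalid (encodes a value above U+10FFFF)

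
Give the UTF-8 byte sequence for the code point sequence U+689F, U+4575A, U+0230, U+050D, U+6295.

U+689F: 3-byte form → E6 A2 9F.
U+4575A: 4-byte form → F1 85 9D 9A.
U+0230: 2-byte form → C8 B0.
U+050D: 2-byte form → D4 8D.
U+6295: 3-byte form → E6 8A 95.
Concatenated (14 bytes): E6 A2 9F F1 85 9D 9A C8 B0 D4 8D E6 8A 95.

E6 A2 9F F1 85 9D 9A C8 B0 D4 8D E6 8A 95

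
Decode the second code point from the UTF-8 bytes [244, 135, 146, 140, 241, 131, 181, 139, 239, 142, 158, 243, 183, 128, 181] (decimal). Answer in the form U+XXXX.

U+43D4B

Offset 0: leading byte 0xF4 = 11110100 → 4-byte char #1 = F4 87 92 8C.
Offset 4: leading byte 0xF1 = 11110001 → 4-byte char #2 = F1 83 B5 8B.
Leading byte 0xF1 = 11110001 matches 11110xxx → 4-byte sequence.
Byte 1: 0xF1 = 11110001, payload 001 (3 bits).
Byte 2: 0x83 = 10000011 (10xxxxxx ✓), payload 000011.
Byte 3: 0xB5 = 10110101 (10xxxxxx ✓), payload 110101.
Byte 4: 0x8B = 10001011 (10xxxxxx ✓), payload 001011.
Concatenate: 001000011110101001011 = 0x43D4B (21 bits → U+43D4B).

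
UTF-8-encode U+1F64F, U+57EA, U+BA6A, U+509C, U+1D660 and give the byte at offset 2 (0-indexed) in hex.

U+1F64F → 4-byte form F0 9F 99 8F at offsets 0–3.
Offset 2 falls in char 1's range; it's byte 3 of F0 9F 99 8F = 0x99.

0x99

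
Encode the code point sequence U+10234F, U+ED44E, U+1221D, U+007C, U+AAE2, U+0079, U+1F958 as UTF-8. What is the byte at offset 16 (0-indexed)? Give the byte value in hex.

0x79

U+10234F → 4-byte form F4 82 8D 8F at offsets 0–3.
U+ED44E → 4-byte form F3 AD 91 8E at offsets 4–7.
U+1221D → 4-byte form F0 92 88 9D at offsets 8–11.
U+007C → 1-byte form 7C at offsets 12–12.
U+AAE2 → 3-byte form EA AB A2 at offsets 13–15.
U+0079 → 1-byte form 79 at offsets 16–16.
Offset 16 falls in char 6's range; it's byte 1 of 79 = 0x79.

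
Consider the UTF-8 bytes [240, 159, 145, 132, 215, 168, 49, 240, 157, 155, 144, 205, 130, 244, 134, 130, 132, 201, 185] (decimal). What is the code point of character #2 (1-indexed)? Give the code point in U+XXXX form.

Offset 0: leading byte 0xF0 = 11110000 → 4-byte char #1 = F0 9F 91 84.
Offset 4: leading byte 0xD7 = 11010111 → 2-byte char #2 = D7 A8.
Leading byte 0xD7 = 11010111 matches 110xxxxx → 2-byte sequence.
Byte 1: 0xD7 = 11010111, payload 10111 (5 bits).
Byte 2: 0xA8 = 10101000 (10xxxxxx ✓), payload 101000.
Concatenate: 10111101000 = 0x5E8 (11 bits → U+05E8).

U+05E8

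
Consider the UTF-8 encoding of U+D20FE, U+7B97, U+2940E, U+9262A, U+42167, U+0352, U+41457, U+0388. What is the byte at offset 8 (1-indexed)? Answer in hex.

1-indexed offset 8 is 0-indexed offset 7.
U+D20FE → 4-byte form F3 92 83 BE at offsets 0–3.
U+7B97 → 3-byte form E7 AE 97 at offsets 4–6.
U+2940E → 4-byte form F0 A9 90 8E at offsets 7–10.
Offset 7 falls in char 3's range; it's byte 1 of F0 A9 90 8E = 0xF0.

0xF0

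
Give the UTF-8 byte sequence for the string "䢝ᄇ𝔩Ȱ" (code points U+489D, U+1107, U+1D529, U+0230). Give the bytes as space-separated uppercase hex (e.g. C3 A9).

U+489D: 3-byte form → E4 A2 9D.
U+1107: 3-byte form → E1 84 87.
U+1D529: 4-byte form → F0 9D 94 A9.
U+0230: 2-byte form → C8 B0.
Concatenated (12 bytes): E4 A2 9D E1 84 87 F0 9D 94 A9 C8 B0.

E4 A2 9D E1 84 87 F0 9D 94 A9 C8 B0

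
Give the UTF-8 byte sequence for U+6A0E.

E6 A8 8E

U+6A0E = 0x6A0E = 27150 decimal. In range U+0800–U+FFFF → 3-byte form: 1110xxxx 10xxxxxx 10xxxxxx.
Binary (16 bits): 0110101000001110.
Split 4+6+6: 0110 | 101000 | 001110.
Byte 1: 11100110 = 0xE6.
Byte 2: 10101000 = 0xA8.
Byte 3: 10001110 = 0x8E.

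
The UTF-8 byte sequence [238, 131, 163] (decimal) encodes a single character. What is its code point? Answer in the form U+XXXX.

U+E0E3

Leading byte 0xEE = 11101110 matches 1110xxxx → 3-byte sequence.
Byte 1: 0xEE = 11101110, payload 1110 (4 bits).
Byte 2: 0x83 = 10000011 (10xxxxxx ✓), payload 000011.
Byte 3: 0xA3 = 10100011 (10xxxxxx ✓), payload 100011.
Concatenate: 1110000011100011 = 0xE0E3 (16 bits → U+E0E3).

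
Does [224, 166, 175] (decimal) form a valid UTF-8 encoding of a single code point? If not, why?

Leading byte 0xE0 = 11100000 → 3-byte form.
Continuation bytes 0xA6=10100110, 0xAF=10101111 all match 10xxxxxx.
Decoded value 0x9AF is ≥ 0x800 (shortest form) and not a surrogate.

valid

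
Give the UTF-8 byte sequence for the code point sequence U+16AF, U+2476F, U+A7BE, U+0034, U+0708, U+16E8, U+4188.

E1 9A AF F0 A4 9D AF EA 9E BE 34 DC 88 E1 9B A8 E4 86 88

U+16AF: 3-byte form → E1 9A AF.
U+2476F: 4-byte form → F0 A4 9D AF.
U+A7BE: 3-byte form → EA 9E BE.
U+0034: 1-byte form → 34.
U+0708: 2-byte form → DC 88.
U+16E8: 3-byte form → E1 9B A8.
U+4188: 3-byte form → E4 86 88.
Concatenated (19 bytes): E1 9A AF F0 A4 9D AF EA 9E BE 34 DC 88 E1 9B A8 E4 86 88.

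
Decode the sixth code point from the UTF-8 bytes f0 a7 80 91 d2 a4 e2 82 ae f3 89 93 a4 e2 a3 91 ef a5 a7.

U+F967

Offset 0: leading byte 0xF0 = 11110000 → 4-byte char #1 = F0 A7 80 91.
Offset 4: leading byte 0xD2 = 11010010 → 2-byte char #2 = D2 A4.
Offset 6: leading byte 0xE2 = 11100010 → 3-byte char #3 = E2 82 AE.
Offset 9: leading byte 0xF3 = 11110011 → 4-byte char #4 = F3 89 93 A4.
Offset 13: leading byte 0xE2 = 11100010 → 3-byte char #5 = E2 A3 91.
Offset 16: leading byte 0xEF = 11101111 → 3-byte char #6 = EF A5 A7.
Leading byte 0xEF = 11101111 matches 1110xxxx → 3-byte sequence.
Byte 1: 0xEF = 11101111, payload 1111 (4 bits).
Byte 2: 0xA5 = 10100101 (10xxxxxx ✓), payload 100101.
Byte 3: 0xA7 = 10100111 (10xxxxxx ✓), payload 100111.
Concatenate: 1111100101100111 = 0xF967 (16 bits → U+F967).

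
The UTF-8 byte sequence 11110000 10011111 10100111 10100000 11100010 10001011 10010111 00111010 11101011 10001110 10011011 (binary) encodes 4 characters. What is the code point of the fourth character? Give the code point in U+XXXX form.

U+B39B

Offset 0: leading byte 0xF0 = 11110000 → 4-byte char #1 = F0 9F A7 A0.
Offset 4: leading byte 0xE2 = 11100010 → 3-byte char #2 = E2 8B 97.
Offset 7: leading byte 0x3A = 00111010 → 1-byte char #3 = 3A.
Offset 8: leading byte 0xEB = 11101011 → 3-byte char #4 = EB 8E 9B.
Leading byte 0xEB = 11101011 matches 1110xxxx → 3-byte sequence.
Byte 1: 0xEB = 11101011, payload 1011 (4 bits).
Byte 2: 0x8E = 10001110 (10xxxxxx ✓), payload 001110.
Byte 3: 0x9B = 10011011 (10xxxxxx ✓), payload 011011.
Concatenate: 1011001110011011 = 0xB39B (16 bits → U+B39B).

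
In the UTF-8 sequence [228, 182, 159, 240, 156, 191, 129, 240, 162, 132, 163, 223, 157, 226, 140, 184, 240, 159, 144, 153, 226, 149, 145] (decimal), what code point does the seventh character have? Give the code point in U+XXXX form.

U+2551

Offset 0: leading byte 0xE4 = 11100100 → 3-byte char #1 = E4 B6 9F.
Offset 3: leading byte 0xF0 = 11110000 → 4-byte char #2 = F0 9C BF 81.
Offset 7: leading byte 0xF0 = 11110000 → 4-byte char #3 = F0 A2 84 A3.
Offset 11: leading byte 0xDF = 11011111 → 2-byte char #4 = DF 9D.
Offset 13: leading byte 0xE2 = 11100010 → 3-byte char #5 = E2 8C B8.
Offset 16: leading byte 0xF0 = 11110000 → 4-byte char #6 = F0 9F 90 99.
Offset 20: leading byte 0xE2 = 11100010 → 3-byte char #7 = E2 95 91.
Leading byte 0xE2 = 11100010 matches 1110xxxx → 3-byte sequence.
Byte 1: 0xE2 = 11100010, payload 0010 (4 bits).
Byte 2: 0x95 = 10010101 (10xxxxxx ✓), payload 010101.
Byte 3: 0x91 = 10010001 (10xxxxxx ✓), payload 010001.
Concatenate: 0010010101010001 = 0x2551 (16 bits → U+2551).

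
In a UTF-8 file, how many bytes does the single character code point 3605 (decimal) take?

3

U+0E15 = 0xE15. UTF-8 uses 1 byte below 0x80, 2 below 0x800, 3 below 0x10000, 4 up to 0x10FFFF. 0xE15 is in U+0800–U+FFFF → 3 bytes.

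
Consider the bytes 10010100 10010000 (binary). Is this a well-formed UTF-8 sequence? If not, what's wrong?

Byte 0x94 = 10010100 has the form 10xxxxxx — a continuation byte — but there is no preceding leading byte.

invalid (continuation byte with no leading byte)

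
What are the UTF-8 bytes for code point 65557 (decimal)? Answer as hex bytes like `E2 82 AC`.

U+10015 = 0x10015 = 65557 decimal. In range U+10000–U+10FFFF → 4-byte form: 11110xxx 10xxxxxx 10xxxxxx 10xxxxxx.
Binary (21 bits): 000010000000000010101.
Split 3+6+6+6: 000 | 010000 | 000000 | 010101.
Byte 1: 11110000 = 0xF0.
Byte 2: 10010000 = 0x90.
Byte 3: 10000000 = 0x80.
Byte 4: 10010101 = 0x95.

F0 90 80 95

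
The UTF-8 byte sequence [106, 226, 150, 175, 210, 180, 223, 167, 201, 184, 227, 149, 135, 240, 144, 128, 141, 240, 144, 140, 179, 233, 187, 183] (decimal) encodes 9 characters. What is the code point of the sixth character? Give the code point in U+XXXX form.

Offset 0: leading byte 0x6A = 01101010 → 1-byte char #1 = 6A.
Offset 1: leading byte 0xE2 = 11100010 → 3-byte char #2 = E2 96 AF.
Offset 4: leading byte 0xD2 = 11010010 → 2-byte char #3 = D2 B4.
Offset 6: leading byte 0xDF = 11011111 → 2-byte char #4 = DF A7.
Offset 8: leading byte 0xC9 = 11001001 → 2-byte char #5 = C9 B8.
Offset 10: leading byte 0xE3 = 11100011 → 3-byte char #6 = E3 95 87.
Leading byte 0xE3 = 11100011 matches 1110xxxx → 3-byte sequence.
Byte 1: 0xE3 = 11100011, payload 0011 (4 bits).
Byte 2: 0x95 = 10010101 (10xxxxxx ✓), payload 010101.
Byte 3: 0x87 = 10000111 (10xxxxxx ✓), payload 000111.
Concatenate: 0011010101000111 = 0x3547 (16 bits → U+3547).

U+3547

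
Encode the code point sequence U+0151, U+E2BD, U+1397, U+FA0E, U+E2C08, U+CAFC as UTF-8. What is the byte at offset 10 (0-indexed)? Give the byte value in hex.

U+0151 → 2-byte form C5 91 at offsets 0–1.
U+E2BD → 3-byte form EE 8A BD at offsets 2–4.
U+1397 → 3-byte form E1 8E 97 at offsets 5–7.
U+FA0E → 3-byte form EF A8 8E at offsets 8–10.
Offset 10 falls in char 4's range; it's byte 3 of EF A8 8E = 0x8E.

0x8E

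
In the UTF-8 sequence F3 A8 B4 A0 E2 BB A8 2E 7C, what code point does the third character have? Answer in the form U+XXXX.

U+002E

Offset 0: leading byte 0xF3 = 11110011 → 4-byte char #1 = F3 A8 B4 A0.
Offset 4: leading byte 0xE2 = 11100010 → 3-byte char #2 = E2 BB A8.
Offset 7: leading byte 0x2E = 00101110 → 1-byte char #3 = 2E.
Leading byte 0x2E = 00101110 matches 0xxxxxxx → 1-byte sequence.
Byte 1: 0x2E = 00101110, payload 0101110 (7 bits).
Concatenate: 0101110 = 0x2E (7 bits → U+002E).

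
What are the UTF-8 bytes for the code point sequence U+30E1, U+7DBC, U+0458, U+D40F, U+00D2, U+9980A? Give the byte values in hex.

E3 83 A1 E7 B6 BC D1 98 ED 90 8F C3 92 F2 99 A0 8A

U+30E1: 3-byte form → E3 83 A1.
U+7DBC: 3-byte form → E7 B6 BC.
U+0458: 2-byte form → D1 98.
U+D40F: 3-byte form → ED 90 8F.
U+00D2: 2-byte form → C3 92.
U+9980A: 4-byte form → F2 99 A0 8A.
Concatenated (17 bytes): E3 83 A1 E7 B6 BC D1 98 ED 90 8F C3 92 F2 99 A0 8A.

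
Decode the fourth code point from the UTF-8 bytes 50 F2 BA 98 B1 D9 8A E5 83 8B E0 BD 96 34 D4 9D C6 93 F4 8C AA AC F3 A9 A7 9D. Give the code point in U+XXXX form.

Offset 0: leading byte 0x50 = 01010000 → 1-byte char #1 = 50.
Offset 1: leading byte 0xF2 = 11110010 → 4-byte char #2 = F2 BA 98 B1.
Offset 5: leading byte 0xD9 = 11011001 → 2-byte char #3 = D9 8A.
Offset 7: leading byte 0xE5 = 11100101 → 3-byte char #4 = E5 83 8B.
Leading byte 0xE5 = 11100101 matches 1110xxxx → 3-byte sequence.
Byte 1: 0xE5 = 11100101, payload 0101 (4 bits).
Byte 2: 0x83 = 10000011 (10xxxxxx ✓), payload 000011.
Byte 3: 0x8B = 10001011 (10xxxxxx ✓), payload 001011.
Concatenate: 0101000011001011 = 0x50CB (16 bits → U+50CB).

U+50CB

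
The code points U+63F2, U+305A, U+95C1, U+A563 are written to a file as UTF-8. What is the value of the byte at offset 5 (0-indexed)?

U+63F2 → 3-byte form E6 8F B2 at offsets 0–2.
U+305A → 3-byte form E3 81 9A at offsets 3–5.
Offset 5 falls in char 2's range; it's byte 3 of E3 81 9A = 0x9A.

0x9A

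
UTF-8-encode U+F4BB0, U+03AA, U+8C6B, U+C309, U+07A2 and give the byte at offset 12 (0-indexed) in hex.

0xDE

U+F4BB0 → 4-byte form F3 B4 AE B0 at offsets 0–3.
U+03AA → 2-byte form CE AA at offsets 4–5.
U+8C6B → 3-byte form E8 B1 AB at offsets 6–8.
U+C309 → 3-byte form EC 8C 89 at offsets 9–11.
U+07A2 → 2-byte form DE A2 at offsets 12–13.
Offset 12 falls in char 5's range; it's byte 1 of DE A2 = 0xDE.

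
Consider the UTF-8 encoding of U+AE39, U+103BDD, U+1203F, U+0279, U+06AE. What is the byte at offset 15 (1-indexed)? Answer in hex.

1-indexed offset 15 is 0-indexed offset 14.
U+AE39 → 3-byte form EA B8 B9 at offsets 0–2.
U+103BDD → 4-byte form F4 83 AF 9D at offsets 3–6.
U+1203F → 4-byte form F0 92 80 BF at offsets 7–10.
U+0279 → 2-byte form C9 B9 at offsets 11–12.
U+06AE → 2-byte form DA AE at offsets 13–14.
Offset 14 falls in char 5's range; it's byte 2 of DA AE = 0xAE.

0xAE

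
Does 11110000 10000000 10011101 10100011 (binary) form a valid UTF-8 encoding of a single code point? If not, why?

invalid (overlong encoding)

Leading byte 0xF0 = 11110000 → 4-byte form.
Continuation bytes all match 10xxxxxx. Payload decodes to 0x763.
But 0x763 < 0x10000, the minimum for a 4-byte sequence — this is an overlong encoding.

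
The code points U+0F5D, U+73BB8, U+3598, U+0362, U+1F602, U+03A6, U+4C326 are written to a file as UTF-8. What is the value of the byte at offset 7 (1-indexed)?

1-indexed offset 7 is 0-indexed offset 6.
U+0F5D → 3-byte form E0 BD 9D at offsets 0–2.
U+73BB8 → 4-byte form F1 B3 AE B8 at offsets 3–6.
Offset 6 falls in char 2's range; it's byte 4 of F1 B3 AE B8 = 0xB8.

0xB8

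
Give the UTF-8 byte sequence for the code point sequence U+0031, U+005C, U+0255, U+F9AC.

U+0031: 1-byte form → 31.
U+005C: 1-byte form → 5C.
U+0255: 2-byte form → C9 95.
U+F9AC: 3-byte form → EF A6 AC.
Concatenated (7 bytes): 31 5C C9 95 EF A6 AC.

31 5C C9 95 EF A6 AC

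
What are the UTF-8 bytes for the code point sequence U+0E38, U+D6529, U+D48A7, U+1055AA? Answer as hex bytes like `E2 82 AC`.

E0 B8 B8 F3 96 94 A9 F3 94 A2 A7 F4 85 96 AA

U+0E38: 3-byte form → E0 B8 B8.
U+D6529: 4-byte form → F3 96 94 A9.
U+D48A7: 4-byte form → F3 94 A2 A7.
U+1055AA: 4-byte form → F4 85 96 AA.
Concatenated (15 bytes): E0 B8 B8 F3 96 94 A9 F3 94 A2 A7 F4 85 96 AA.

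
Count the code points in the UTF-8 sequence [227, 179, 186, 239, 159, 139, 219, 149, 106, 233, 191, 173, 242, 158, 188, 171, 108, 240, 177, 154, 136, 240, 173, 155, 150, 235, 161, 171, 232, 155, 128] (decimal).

Byte at offset 0: 0xE3 = 11100011 → 3-byte char (#1). Advance 3.
Byte at offset 3: 0xEF = 11101111 → 3-byte char (#2). Advance 3.
Byte at offset 6: 0xDB = 11011011 → 2-byte char (#3). Advance 2.
Byte at offset 8: 0x6A = 01101010 → 1-byte char (#4). Advance 1.
Byte at offset 9: 0xE9 = 11101001 → 3-byte char (#5). Advance 3.
Byte at offset 12: 0xF2 = 11110010 → 4-byte char (#6). Advance 4.
Byte at offset 16: 0x6C = 01101100 → 1-byte char (#7). Advance 1.
Byte at offset 17: 0xF0 = 11110000 → 4-byte char (#8). Advance 4.
Byte at offset 21: 0xF0 = 11110000 → 4-byte char (#9). Advance 4.
Byte at offset 25: 0xEB = 11101011 → 3-byte char (#10). Advance 3.
Byte at offset 28: 0xE8 = 11101000 → 3-byte char (#11). Advance 3.
Reached end at offset 31 after 11 code points.

11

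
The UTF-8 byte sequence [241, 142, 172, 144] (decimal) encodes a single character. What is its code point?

Leading byte 0xF1 = 11110001 matches 11110xxx → 4-byte sequence.
Byte 1: 0xF1 = 11110001, payload 001 (3 bits).
Byte 2: 0x8E = 10001110 (10xxxxxx ✓), payload 001110.
Byte 3: 0xAC = 10101100 (10xxxxxx ✓), payload 101100.
Byte 4: 0x90 = 10010000 (10xxxxxx ✓), payload 010000.
Concatenate: 001001110101100010000 = 0x4EB10 (21 bits → U+4EB10).

U+4EB10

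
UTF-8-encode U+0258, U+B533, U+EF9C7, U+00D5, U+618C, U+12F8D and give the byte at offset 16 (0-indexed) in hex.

0xBE

U+0258 → 2-byte form C9 98 at offsets 0–1.
U+B533 → 3-byte form EB 94 B3 at offsets 2–4.
U+EF9C7 → 4-byte form F3 AF A7 87 at offsets 5–8.
U+00D5 → 2-byte form C3 95 at offsets 9–10.
U+618C → 3-byte form E6 86 8C at offsets 11–13.
U+12F8D → 4-byte form F0 92 BE 8D at offsets 14–17.
Offset 16 falls in char 6's range; it's byte 3 of F0 92 BE 8D = 0xBE.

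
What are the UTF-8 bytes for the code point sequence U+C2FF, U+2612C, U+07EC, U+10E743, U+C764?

EC 8B BF F0 A6 84 AC DF AC F4 8E 9D 83 EC 9D A4

U+C2FF: 3-byte form → EC 8B BF.
U+2612C: 4-byte form → F0 A6 84 AC.
U+07EC: 2-byte form → DF AC.
U+10E743: 4-byte form → F4 8E 9D 83.
U+C764: 3-byte form → EC 9D A4.
Concatenated (16 bytes): EC 8B BF F0 A6 84 AC DF AC F4 8E 9D 83 EC 9D A4.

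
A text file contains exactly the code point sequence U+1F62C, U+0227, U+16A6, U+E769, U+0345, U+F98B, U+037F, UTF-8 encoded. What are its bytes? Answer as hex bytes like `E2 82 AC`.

U+1F62C: 4-byte form → F0 9F 98 AC.
U+0227: 2-byte form → C8 A7.
U+16A6: 3-byte form → E1 9A A6.
U+E769: 3-byte form → EE 9D A9.
U+0345: 2-byte form → CD 85.
U+F98B: 3-byte form → EF A6 8B.
U+037F: 2-byte form → CD BF.
Concatenated (19 bytes): F0 9F 98 AC C8 A7 E1 9A A6 EE 9D A9 CD 85 EF A6 8B CD BF.

F0 9F 98 AC C8 A7 E1 9A A6 EE 9D A9 CD 85 EF A6 8B CD BF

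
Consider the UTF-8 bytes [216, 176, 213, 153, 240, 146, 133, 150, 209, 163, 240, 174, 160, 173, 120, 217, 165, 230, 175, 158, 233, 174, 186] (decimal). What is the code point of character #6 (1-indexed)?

Offset 0: leading byte 0xD8 = 11011000 → 2-byte char #1 = D8 B0.
Offset 2: leading byte 0xD5 = 11010101 → 2-byte char #2 = D5 99.
Offset 4: leading byte 0xF0 = 11110000 → 4-byte char #3 = F0 92 85 96.
Offset 8: leading byte 0xD1 = 11010001 → 2-byte char #4 = D1 A3.
Offset 10: leading byte 0xF0 = 11110000 → 4-byte char #5 = F0 AE A0 AD.
Offset 14: leading byte 0x78 = 01111000 → 1-byte char #6 = 78.
Leading byte 0x78 = 01111000 matches 0xxxxxxx → 1-byte sequence.
Byte 1: 0x78 = 01111000, payload 1111000 (7 bits).
Concatenate: 1111000 = 0x78 (7 bits → U+0078).

U+0078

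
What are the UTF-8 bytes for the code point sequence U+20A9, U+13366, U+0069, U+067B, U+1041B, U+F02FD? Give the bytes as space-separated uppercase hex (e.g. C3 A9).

E2 82 A9 F0 93 8D A6 69 D9 BB F0 90 90 9B F3 B0 8B BD

U+20A9: 3-byte form → E2 82 A9.
U+13366: 4-byte form → F0 93 8D A6.
U+0069: 1-byte form → 69.
U+067B: 2-byte form → D9 BB.
U+1041B: 4-byte form → F0 90 90 9B.
U+F02FD: 4-byte form → F3 B0 8B BD.
Concatenated (18 bytes): E2 82 A9 F0 93 8D A6 69 D9 BB F0 90 90 9B F3 B0 8B BD.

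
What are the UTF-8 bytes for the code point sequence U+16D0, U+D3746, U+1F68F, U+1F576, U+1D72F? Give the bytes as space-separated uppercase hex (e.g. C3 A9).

U+16D0: 3-byte form → E1 9B 90.
U+D3746: 4-byte form → F3 93 9D 86.
U+1F68F: 4-byte form → F0 9F 9A 8F.
U+1F576: 4-byte form → F0 9F 95 B6.
U+1D72F: 4-byte form → F0 9D 9C AF.
Concatenated (19 bytes): E1 9B 90 F3 93 9D 86 F0 9F 9A 8F F0 9F 95 B6 F0 9D 9C AF.

E1 9B 90 F3 93 9D 86 F0 9F 9A 8F F0 9F 95 B6 F0 9D 9C AF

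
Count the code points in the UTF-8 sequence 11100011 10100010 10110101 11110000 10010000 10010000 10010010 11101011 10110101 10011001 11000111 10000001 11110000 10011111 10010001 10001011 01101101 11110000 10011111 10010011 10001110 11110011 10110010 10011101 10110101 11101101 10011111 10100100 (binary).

Byte at offset 0: 0xE3 = 11100011 → 3-byte char (#1). Advance 3.
Byte at offset 3: 0xF0 = 11110000 → 4-byte char (#2). Advance 4.
Byte at offset 7: 0xEB = 11101011 → 3-byte char (#3). Advance 3.
Byte at offset 10: 0xC7 = 11000111 → 2-byte char (#4). Advance 2.
Byte at offset 12: 0xF0 = 11110000 → 4-byte char (#5). Advance 4.
Byte at offset 16: 0x6D = 01101101 → 1-byte char (#6). Advance 1.
Byte at offset 17: 0xF0 = 11110000 → 4-byte char (#7). Advance 4.
Byte at offset 21: 0xF3 = 11110011 → 4-byte char (#8). Advance 4.
Byte at offset 25: 0xED = 11101101 → 3-byte char (#9). Advance 3.
Reached end at offset 28 after 9 code points.

9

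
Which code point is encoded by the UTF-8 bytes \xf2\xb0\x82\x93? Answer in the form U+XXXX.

Leading byte 0xF2 = 11110010 matches 11110xxx → 4-byte sequence.
Byte 1: 0xF2 = 11110010, payload 010 (3 bits).
Byte 2: 0xB0 = 10110000 (10xxxxxx ✓), payload 110000.
Byte 3: 0x82 = 10000010 (10xxxxxx ✓), payload 000010.
Byte 4: 0x93 = 10010011 (10xxxxxx ✓), payload 010011.
Concatenate: 010110000000010010011 = 0xB0093 (21 bits → U+B0093).

U+B0093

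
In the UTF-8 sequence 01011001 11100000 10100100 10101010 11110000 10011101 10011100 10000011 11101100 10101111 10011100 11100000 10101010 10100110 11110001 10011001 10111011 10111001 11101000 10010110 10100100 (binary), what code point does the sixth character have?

Offset 0: leading byte 0x59 = 01011001 → 1-byte char #1 = 59.
Offset 1: leading byte 0xE0 = 11100000 → 3-byte char #2 = E0 A4 AA.
Offset 4: leading byte 0xF0 = 11110000 → 4-byte char #3 = F0 9D 9C 83.
Offset 8: leading byte 0xEC = 11101100 → 3-byte char #4 = EC AF 9C.
Offset 11: leading byte 0xE0 = 11100000 → 3-byte char #5 = E0 AA A6.
Offset 14: leading byte 0xF1 = 11110001 → 4-byte char #6 = F1 99 BB B9.
Leading byte 0xF1 = 11110001 matches 11110xxx → 4-byte sequence.
Byte 1: 0xF1 = 11110001, payload 001 (3 bits).
Byte 2: 0x99 = 10011001 (10xxxxxx ✓), payload 011001.
Byte 3: 0xBB = 10111011 (10xxxxxx ✓), payload 111011.
Byte 4: 0xB9 = 10111001 (10xxxxxx ✓), payload 111001.
Concatenate: 001011001111011111001 = 0x59EF9 (21 bits → U+59EF9).

U+59EF9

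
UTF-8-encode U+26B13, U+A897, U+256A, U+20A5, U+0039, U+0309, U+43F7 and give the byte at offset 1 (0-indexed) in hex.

U+26B13 → 4-byte form F0 A6 AC 93 at offsets 0–3.
Offset 1 falls in char 1's range; it's byte 2 of F0 A6 AC 93 = 0xA6.

0xA6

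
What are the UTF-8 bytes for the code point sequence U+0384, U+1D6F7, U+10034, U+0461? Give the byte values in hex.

U+0384: 2-byte form → CE 84.
U+1D6F7: 4-byte form → F0 9D 9B B7.
U+10034: 4-byte form → F0 90 80 B4.
U+0461: 2-byte form → D1 A1.
Concatenated (12 bytes): CE 84 F0 9D 9B B7 F0 90 80 B4 D1 A1.

CE 84 F0 9D 9B B7 F0 90 80 B4 D1 A1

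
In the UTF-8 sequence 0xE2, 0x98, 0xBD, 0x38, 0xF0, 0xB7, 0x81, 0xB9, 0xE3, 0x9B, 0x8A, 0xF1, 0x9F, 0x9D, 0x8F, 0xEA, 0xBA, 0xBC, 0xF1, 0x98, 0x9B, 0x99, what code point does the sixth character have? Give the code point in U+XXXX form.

U+AEBC

Offset 0: leading byte 0xE2 = 11100010 → 3-byte char #1 = E2 98 BD.
Offset 3: leading byte 0x38 = 00111000 → 1-byte char #2 = 38.
Offset 4: leading byte 0xF0 = 11110000 → 4-byte char #3 = F0 B7 81 B9.
Offset 8: leading byte 0xE3 = 11100011 → 3-byte char #4 = E3 9B 8A.
Offset 11: leading byte 0xF1 = 11110001 → 4-byte char #5 = F1 9F 9D 8F.
Offset 15: leading byte 0xEA = 11101010 → 3-byte char #6 = EA BA BC.
Leading byte 0xEA = 11101010 matches 1110xxxx → 3-byte sequence.
Byte 1: 0xEA = 11101010, payload 1010 (4 bits).
Byte 2: 0xBA = 10111010 (10xxxxxx ✓), payload 111010.
Byte 3: 0xBC = 10111100 (10xxxxxx ✓), payload 111100.
Concatenate: 1010111010111100 = 0xAEBC (16 bits → U+AEBC).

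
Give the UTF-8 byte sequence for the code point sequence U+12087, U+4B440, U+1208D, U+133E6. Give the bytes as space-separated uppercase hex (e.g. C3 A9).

U+12087: 4-byte form → F0 92 82 87.
U+4B440: 4-byte form → F1 8B 91 80.
U+1208D: 4-byte form → F0 92 82 8D.
U+133E6: 4-byte form → F0 93 8F A6.
Concatenated (16 bytes): F0 92 82 87 F1 8B 91 80 F0 92 82 8D F0 93 8F A6.

F0 92 82 87 F1 8B 91 80 F0 92 82 8D F0 93 8F A6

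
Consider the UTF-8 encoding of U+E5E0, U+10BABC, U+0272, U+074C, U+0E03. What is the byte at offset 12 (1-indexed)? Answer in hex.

1-indexed offset 12 is 0-indexed offset 11.
U+E5E0 → 3-byte form EE 97 A0 at offsets 0–2.
U+10BABC → 4-byte form F4 8B AA BC at offsets 3–6.
U+0272 → 2-byte form C9 B2 at offsets 7–8.
U+074C → 2-byte form DD 8C at offsets 9–10.
U+0E03 → 3-byte form E0 B8 83 at offsets 11–13.
Offset 11 falls in char 5's range; it's byte 1 of E0 B8 83 = 0xE0.

0xE0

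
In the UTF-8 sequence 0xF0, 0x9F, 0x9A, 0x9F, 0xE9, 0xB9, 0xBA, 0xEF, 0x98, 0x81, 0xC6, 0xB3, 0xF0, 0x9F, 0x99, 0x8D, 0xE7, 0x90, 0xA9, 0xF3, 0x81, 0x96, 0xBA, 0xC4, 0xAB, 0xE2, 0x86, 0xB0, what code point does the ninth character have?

Offset 0: leading byte 0xF0 = 11110000 → 4-byte char #1 = F0 9F 9A 9F.
Offset 4: leading byte 0xE9 = 11101001 → 3-byte char #2 = E9 B9 BA.
Offset 7: leading byte 0xEF = 11101111 → 3-byte char #3 = EF 98 81.
Offset 10: leading byte 0xC6 = 11000110 → 2-byte char #4 = C6 B3.
Offset 12: leading byte 0xF0 = 11110000 → 4-byte char #5 = F0 9F 99 8D.
Offset 16: leading byte 0xE7 = 11100111 → 3-byte char #6 = E7 90 A9.
Offset 19: leading byte 0xF3 = 11110011 → 4-byte char #7 = F3 81 96 BA.
Offset 23: leading byte 0xC4 = 11000100 → 2-byte char #8 = C4 AB.
Offset 25: leading byte 0xE2 = 11100010 → 3-byte char #9 = E2 86 B0.
Leading byte 0xE2 = 11100010 matches 1110xxxx → 3-byte sequence.
Byte 1: 0xE2 = 11100010, payload 0010 (4 bits).
Byte 2: 0x86 = 10000110 (10xxxxxx ✓), payload 000110.
Byte 3: 0xB0 = 10110000 (10xxxxxx ✓), payload 110000.
Concatenate: 0010000110110000 = 0x21B0 (16 bits → U+21B0).

U+21B0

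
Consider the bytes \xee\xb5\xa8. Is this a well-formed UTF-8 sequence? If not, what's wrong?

valid

Leading byte 0xEE = 11101110 → 3-byte form.
Continuation bytes 0xB5=10110101, 0xA8=10101000 all match 10xxxxxx.
Decoded value 0xED68 is ≥ 0x800 (shortest form) and not a surrogate.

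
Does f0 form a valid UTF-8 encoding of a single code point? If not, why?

Leading byte 0xF0 = 11110000 → 4-byte form, but only 1 byte is present.

invalid (sequence truncated)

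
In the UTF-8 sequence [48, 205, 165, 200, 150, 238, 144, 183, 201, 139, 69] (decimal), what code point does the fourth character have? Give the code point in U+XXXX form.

U+E437

Offset 0: leading byte 0x30 = 00110000 → 1-byte char #1 = 30.
Offset 1: leading byte 0xCD = 11001101 → 2-byte char #2 = CD A5.
Offset 3: leading byte 0xC8 = 11001000 → 2-byte char #3 = C8 96.
Offset 5: leading byte 0xEE = 11101110 → 3-byte char #4 = EE 90 B7.
Leading byte 0xEE = 11101110 matches 1110xxxx → 3-byte sequence.
Byte 1: 0xEE = 11101110, payload 1110 (4 bits).
Byte 2: 0x90 = 10010000 (10xxxxxx ✓), payload 010000.
Byte 3: 0xB7 = 10110111 (10xxxxxx ✓), payload 110111.
Concatenate: 1110010000110111 = 0xE437 (16 bits → U+E437).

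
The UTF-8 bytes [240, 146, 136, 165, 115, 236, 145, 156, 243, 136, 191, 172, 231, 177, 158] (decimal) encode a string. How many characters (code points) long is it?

Byte at offset 0: 0xF0 = 11110000 → 4-byte char (#1). Advance 4.
Byte at offset 4: 0x73 = 01110011 → 1-byte char (#2). Advance 1.
Byte at offset 5: 0xEC = 11101100 → 3-byte char (#3). Advance 3.
Byte at offset 8: 0xF3 = 11110011 → 4-byte char (#4). Advance 4.
Byte at offset 12: 0xE7 = 11100111 → 3-byte char (#5). Advance 3.
Reached end at offset 15 after 5 code points.

5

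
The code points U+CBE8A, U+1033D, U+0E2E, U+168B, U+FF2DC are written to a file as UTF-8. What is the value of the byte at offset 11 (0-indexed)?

U+CBE8A → 4-byte form F3 8B BA 8A at offsets 0–3.
U+1033D → 4-byte form F0 90 8C BD at offsets 4–7.
U+0E2E → 3-byte form E0 B8 AE at offsets 8–10.
U+168B → 3-byte form E1 9A 8B at offsets 11–13.
Offset 11 falls in char 4's range; it's byte 1 of E1 9A 8B = 0xE1.

0xE1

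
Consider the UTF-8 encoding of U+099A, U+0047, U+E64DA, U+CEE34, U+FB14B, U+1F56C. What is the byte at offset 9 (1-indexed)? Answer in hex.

1-indexed offset 9 is 0-indexed offset 8.
U+099A → 3-byte form E0 A6 9A at offsets 0–2.
U+0047 → 1-byte form 47 at offsets 3–3.
U+E64DA → 4-byte form F3 A6 93 9A at offsets 4–7.
U+CEE34 → 4-byte form F3 8E B8 B4 at offsets 8–11.
Offset 8 falls in char 4's range; it's byte 1 of F3 8E B8 B4 = 0xF3.

0xF3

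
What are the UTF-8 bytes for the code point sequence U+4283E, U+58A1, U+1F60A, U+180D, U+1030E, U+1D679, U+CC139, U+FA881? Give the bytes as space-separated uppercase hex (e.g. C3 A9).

F1 82 A0 BE E5 A2 A1 F0 9F 98 8A E1 A0 8D F0 90 8C 8E F0 9D 99 B9 F3 8C 84 B9 F3 BA A2 81

U+4283E: 4-byte form → F1 82 A0 BE.
U+58A1: 3-byte form → E5 A2 A1.
U+1F60A: 4-byte form → F0 9F 98 8A.
U+180D: 3-byte form → E1 A0 8D.
U+1030E: 4-byte form → F0 90 8C 8E.
U+1D679: 4-byte form → F0 9D 99 B9.
U+CC139: 4-byte form → F3 8C 84 B9.
U+FA881: 4-byte form → F3 BA A2 81.
Concatenated (30 bytes): F1 82 A0 BE E5 A2 A1 F0 9F 98 8A E1 A0 8D F0 90 8C 8E F0 9D 99 B9 F3 8C 84 B9 F3 BA A2 81.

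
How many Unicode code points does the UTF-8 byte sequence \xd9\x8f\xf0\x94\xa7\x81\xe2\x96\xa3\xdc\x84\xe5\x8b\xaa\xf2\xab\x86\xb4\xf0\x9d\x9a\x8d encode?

Byte at offset 0: 0xD9 = 11011001 → 2-byte char (#1). Advance 2.
Byte at offset 2: 0xF0 = 11110000 → 4-byte char (#2). Advance 4.
Byte at offset 6: 0xE2 = 11100010 → 3-byte char (#3). Advance 3.
Byte at offset 9: 0xDC = 11011100 → 2-byte char (#4). Advance 2.
Byte at offset 11: 0xE5 = 11100101 → 3-byte char (#5). Advance 3.
Byte at offset 14: 0xF2 = 11110010 → 4-byte char (#6). Advance 4.
Byte at offset 18: 0xF0 = 11110000 → 4-byte char (#7). Advance 4.
Reached end at offset 22 after 7 code points.

7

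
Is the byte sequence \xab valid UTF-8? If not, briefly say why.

invalid (continuation byte with no leading byte)

Byte 0xAB = 10101011 has the form 10xxxxxx — a continuation byte — but there is no preceding leading byte.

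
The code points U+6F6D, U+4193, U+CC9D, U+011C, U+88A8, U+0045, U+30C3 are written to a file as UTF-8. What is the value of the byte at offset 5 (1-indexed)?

1-indexed offset 5 is 0-indexed offset 4.
U+6F6D → 3-byte form E6 BD AD at offsets 0–2.
U+4193 → 3-byte form E4 86 93 at offsets 3–5.
Offset 4 falls in char 2's range; it's byte 2 of E4 86 93 = 0x86.

0x86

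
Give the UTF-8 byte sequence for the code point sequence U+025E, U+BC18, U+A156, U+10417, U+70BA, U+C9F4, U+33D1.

U+025E: 2-byte form → C9 9E.
U+BC18: 3-byte form → EB B0 98.
U+A156: 3-byte form → EA 85 96.
U+10417: 4-byte form → F0 90 90 97.
U+70BA: 3-byte form → E7 82 BA.
U+C9F4: 3-byte form → EC A7 B4.
U+33D1: 3-byte form → E3 8F 91.
Concatenated (21 bytes): C9 9E EB B0 98 EA 85 96 F0 90 90 97 E7 82 BA EC A7 B4 E3 8F 91.

C9 9E EB B0 98 EA 85 96 F0 90 90 97 E7 82 BA EC A7 B4 E3 8F 91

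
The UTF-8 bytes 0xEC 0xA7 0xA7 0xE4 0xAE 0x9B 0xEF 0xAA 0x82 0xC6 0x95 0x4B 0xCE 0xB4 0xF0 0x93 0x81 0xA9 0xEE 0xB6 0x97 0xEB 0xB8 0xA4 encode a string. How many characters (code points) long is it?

Byte at offset 0: 0xEC = 11101100 → 3-byte char (#1). Advance 3.
Byte at offset 3: 0xE4 = 11100100 → 3-byte char (#2). Advance 3.
Byte at offset 6: 0xEF = 11101111 → 3-byte char (#3). Advance 3.
Byte at offset 9: 0xC6 = 11000110 → 2-byte char (#4). Advance 2.
Byte at offset 11: 0x4B = 01001011 → 1-byte char (#5). Advance 1.
Byte at offset 12: 0xCE = 11001110 → 2-byte char (#6). Advance 2.
Byte at offset 14: 0xF0 = 11110000 → 4-byte char (#7). Advance 4.
Byte at offset 18: 0xEE = 11101110 → 3-byte char (#8). Advance 3.
Byte at offset 21: 0xEB = 11101011 → 3-byte char (#9). Advance 3.
Reached end at offset 24 after 9 code points.

9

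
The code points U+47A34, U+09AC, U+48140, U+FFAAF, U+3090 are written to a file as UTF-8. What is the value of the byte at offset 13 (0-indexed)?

U+47A34 → 4-byte form F1 87 A8 B4 at offsets 0–3.
U+09AC → 3-byte form E0 A6 AC at offsets 4–6.
U+48140 → 4-byte form F1 88 85 80 at offsets 7–10.
U+FFAAF → 4-byte form F3 BF AA AF at offsets 11–14.
Offset 13 falls in char 4's range; it's byte 3 of F3 BF AA AF = 0xAA.

0xAA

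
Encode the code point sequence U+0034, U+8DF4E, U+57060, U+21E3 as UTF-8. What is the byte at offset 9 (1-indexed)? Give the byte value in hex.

1-indexed offset 9 is 0-indexed offset 8.
U+0034 → 1-byte form 34 at offsets 0–0.
U+8DF4E → 4-byte form F2 8D BD 8E at offsets 1–4.
U+57060 → 4-byte form F1 97 81 A0 at offsets 5–8.
Offset 8 falls in char 3's range; it's byte 4 of F1 97 81 A0 = 0xA0.

0xA0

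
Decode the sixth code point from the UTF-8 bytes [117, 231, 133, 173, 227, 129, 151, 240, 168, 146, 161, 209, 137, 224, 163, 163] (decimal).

Offset 0: leading byte 0x75 = 01110101 → 1-byte char #1 = 75.
Offset 1: leading byte 0xE7 = 11100111 → 3-byte char #2 = E7 85 AD.
Offset 4: leading byte 0xE3 = 11100011 → 3-byte char #3 = E3 81 97.
Offset 7: leading byte 0xF0 = 11110000 → 4-byte char #4 = F0 A8 92 A1.
Offset 11: leading byte 0xD1 = 11010001 → 2-byte char #5 = D1 89.
Offset 13: leading byte 0xE0 = 11100000 → 3-byte char #6 = E0 A3 A3.
Leading byte 0xE0 = 11100000 matches 1110xxxx → 3-byte sequence.
Byte 1: 0xE0 = 11100000, payload 0000 (4 bits).
Byte 2: 0xA3 = 10100011 (10xxxxxx ✓), payload 100011.
Byte 3: 0xA3 = 10100011 (10xxxxxx ✓), payload 100011.
Concatenate: 0000100011100011 = 0x8E3 (16 bits → U+08E3).

U+08E3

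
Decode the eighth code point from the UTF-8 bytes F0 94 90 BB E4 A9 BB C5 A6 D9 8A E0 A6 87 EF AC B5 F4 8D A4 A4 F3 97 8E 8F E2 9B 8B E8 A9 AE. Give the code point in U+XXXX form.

U+D738F

Offset 0: leading byte 0xF0 = 11110000 → 4-byte char #1 = F0 94 90 BB.
Offset 4: leading byte 0xE4 = 11100100 → 3-byte char #2 = E4 A9 BB.
Offset 7: leading byte 0xC5 = 11000101 → 2-byte char #3 = C5 A6.
Offset 9: leading byte 0xD9 = 11011001 → 2-byte char #4 = D9 8A.
Offset 11: leading byte 0xE0 = 11100000 → 3-byte char #5 = E0 A6 87.
Offset 14: leading byte 0xEF = 11101111 → 3-byte char #6 = EF AC B5.
Offset 17: leading byte 0xF4 = 11110100 → 4-byte char #7 = F4 8D A4 A4.
Offset 21: leading byte 0xF3 = 11110011 → 4-byte char #8 = F3 97 8E 8F.
Leading byte 0xF3 = 11110011 matches 11110xxx → 4-byte sequence.
Byte 1: 0xF3 = 11110011, payload 011 (3 bits).
Byte 2: 0x97 = 10010111 (10xxxxxx ✓), payload 010111.
Byte 3: 0x8E = 10001110 (10xxxxxx ✓), payload 001110.
Byte 4: 0x8F = 10001111 (10xxxxxx ✓), payload 001111.
Concatenate: 011010111001110001111 = 0xD738F (21 bits → U+D738F).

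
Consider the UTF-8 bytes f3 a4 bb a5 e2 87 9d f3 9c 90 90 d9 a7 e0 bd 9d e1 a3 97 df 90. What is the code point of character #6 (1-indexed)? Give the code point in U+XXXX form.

Offset 0: leading byte 0xF3 = 11110011 → 4-byte char #1 = F3 A4 BB A5.
Offset 4: leading byte 0xE2 = 11100010 → 3-byte char #2 = E2 87 9D.
Offset 7: leading byte 0xF3 = 11110011 → 4-byte char #3 = F3 9C 90 90.
Offset 11: leading byte 0xD9 = 11011001 → 2-byte char #4 = D9 A7.
Offset 13: leading byte 0xE0 = 11100000 → 3-byte char #5 = E0 BD 9D.
Offset 16: leading byte 0xE1 = 11100001 → 3-byte char #6 = E1 A3 97.
Leading byte 0xE1 = 11100001 matches 1110xxxx → 3-byte sequence.
Byte 1: 0xE1 = 11100001, payload 0001 (4 bits).
Byte 2: 0xA3 = 10100011 (10xxxxxx ✓), payload 100011.
Byte 3: 0x97 = 10010111 (10xxxxxx ✓), payload 010111.
Concatenate: 0001100011010111 = 0x18D7 (16 bits → U+18D7).

U+18D7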